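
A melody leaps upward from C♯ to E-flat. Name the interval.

diminished third

The letter names run C→E, a span of 2 letter steps, so the interval is some kind of third.
C# to Eb is 2 semitones. A major third is 4, so 2 makes it diminished.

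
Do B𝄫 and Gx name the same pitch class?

Yes

Bbb = pitch class 9 and G## = pitch class 9 — the same pitch class, so they are enharmonic equivalents.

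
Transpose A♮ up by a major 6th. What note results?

F#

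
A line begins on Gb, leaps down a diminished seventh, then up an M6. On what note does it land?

A diminished seventh down from Gb is A (letter A, 9 semitones down).
A major sixth up from A is F# (letter F, 9 semitones up).

F#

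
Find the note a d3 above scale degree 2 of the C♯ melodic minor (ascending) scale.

Scale degree 2 of C# melodic minor (ascending) is D#.
A diminished third (2 semitones) above D# lands on the letter F, giving F.

F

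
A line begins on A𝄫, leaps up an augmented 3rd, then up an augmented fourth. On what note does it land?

An augmented third up from Abb is C (letter C, 5 semitones up).
An augmented fourth up from C is F# (letter F, 6 semitones up).

F#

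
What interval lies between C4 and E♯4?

Counting letters C–D–E gives a third.
C→E# = 5 semitones, 1 wider than the major third (4), so augmented.

augmented third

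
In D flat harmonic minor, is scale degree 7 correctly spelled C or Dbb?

C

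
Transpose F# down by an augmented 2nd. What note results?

F down a major second is Eb, so the target letter is E.
From F#, an augmented second is 3 semitones down: Eb.

Eb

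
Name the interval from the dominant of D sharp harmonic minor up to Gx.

The dominant of D# harmonic minor is A#.
A# up to G##: letters A→G make it a seventh; 11 semitones makes it major.

major seventh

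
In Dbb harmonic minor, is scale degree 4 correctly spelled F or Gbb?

Gbb

Each scale degree takes a distinct letter name. Degree 4 of a scale on D must use the letter G.
Gbb and F are enharmonically the same pitch, but only Gbb uses the letter G, so it is the correct spelling here.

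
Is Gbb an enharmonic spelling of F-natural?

Gbb is pitch class 5; F is pitch class 5.
All spellings map to pitch class 5, so they are enharmonically equivalent.

Yes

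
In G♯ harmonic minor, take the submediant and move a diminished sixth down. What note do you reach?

G##

The submediant of G# harmonic minor is E.
A diminished sixth (7 semitones) below E lands on the letter G, giving G##.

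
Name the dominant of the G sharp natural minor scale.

D#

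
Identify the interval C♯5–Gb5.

doubly diminished fifth

Counting letters C–D–E–F–G gives a fifth.
C#→Gb = 5 semitones, 2 narrower than the perfect fifth (7), so doubly diminished.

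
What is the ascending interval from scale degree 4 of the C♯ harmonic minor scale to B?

Scale degree 4 of C# harmonic minor is F#.
F# up to B: letters F→B make it a fourth; 5 semitones makes it perfect.

perfect fourth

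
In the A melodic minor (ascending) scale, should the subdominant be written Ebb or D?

D

Each scale degree takes a distinct letter name. Degree 4 of a scale on A must use the letter D.
D and Ebb are enharmonically the same pitch, but only D uses the letter D, so it is the correct spelling here.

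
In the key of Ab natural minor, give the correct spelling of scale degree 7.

Degree 7 takes the letter 6 steps above A, which is G.
In natural minor, degree 7 sits 10 semitones above the tonic. Ab + 10 semitones is pitch class 6, spelled on G as Gb.

Gb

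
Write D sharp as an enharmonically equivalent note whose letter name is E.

Eb

Plain E sits 1 semitone above D#, so on the letter E the same pitch needs a flat: Eb.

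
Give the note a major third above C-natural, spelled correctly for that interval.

E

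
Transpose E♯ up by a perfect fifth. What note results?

A fifth above E lands on the letter B.
A perfect fifth spans 7 semitones, so E# moves to pitch class 0. On the letter B that is B#.

B#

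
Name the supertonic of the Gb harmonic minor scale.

Ab

The Gb harmonic minor scale runs Gb Ab Bbb Cb Db Ebb F.
Degree 2 is Ab.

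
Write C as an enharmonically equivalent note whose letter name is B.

B#

C is pitch class 0. The letter B alone is pitch class 11.
To reach pitch class 0 from B requires an offset of +1 semitone, i.e. sharp: B#.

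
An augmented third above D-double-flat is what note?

A third above D lands on the letter F.
An augmented third spans 5 semitones, so Dbb moves to pitch class 5. On the letter F that is F.

F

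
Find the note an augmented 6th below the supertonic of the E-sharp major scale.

The supertonic of E# major is F##.
An augmented sixth (10 semitones) below F## lands on the letter A, giving A.

A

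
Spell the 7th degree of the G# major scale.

The G# major scale runs G# A# B# C# D# E# F##.
Degree 7 is F##.

F##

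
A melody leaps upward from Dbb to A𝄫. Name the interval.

perfect fifth

The letter names run D→A, a span of 4 letter steps, so the interval is some kind of fifth.
Dbb to Abb is 7 semitones. A perfect fifth is 7, so 7 makes it perfect.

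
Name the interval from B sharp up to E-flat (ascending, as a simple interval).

doubly diminished fourth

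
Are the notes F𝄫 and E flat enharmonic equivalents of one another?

Yes

Fbb is pitch class 3; Eb is pitch class 3.
All spellings map to pitch class 3, so they are enharmonically equivalent.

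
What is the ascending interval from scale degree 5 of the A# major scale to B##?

Scale degree 5 of A# major is E#.
E# up to B##: letters E→B make it a fifth; 8 semitones makes it augmented.

augmented fifth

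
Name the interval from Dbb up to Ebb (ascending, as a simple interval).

The letter names run D→E, a span of 1 letter step, so the interval is some kind of second.
Dbb to Ebb is 2 semitones. A major second is 2, so 2 makes it major.

major second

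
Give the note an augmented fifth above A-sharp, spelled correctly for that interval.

A fifth above A lands on the letter E.
An augmented fifth spans 8 semitones, so A# moves to pitch class 6. On the letter E that is E##.

E##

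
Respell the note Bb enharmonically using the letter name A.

A#

Bb is pitch class 10. The letter A alone is pitch class 9.
To reach pitch class 10 from A requires an offset of +1 semitone, i.e. sharp: A#.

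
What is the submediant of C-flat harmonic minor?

The Cb harmonic minor scale runs Cb Db Ebb Fb Gb Abb Bb.
Degree 6 is Abb.

Abb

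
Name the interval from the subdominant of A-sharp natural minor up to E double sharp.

The subdominant of A# natural minor is D#.
D# up to E##: letters D→E make it a second; 3 semitones makes it augmented.

augmented second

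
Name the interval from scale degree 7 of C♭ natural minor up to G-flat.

Scale degree 7 of Cb natural minor is Bbb.
Bbb up to Gb: letters B→G make it a sixth; 9 semitones makes it major.

major sixth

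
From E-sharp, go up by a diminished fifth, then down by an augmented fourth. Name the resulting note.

A diminished fifth up from E# is B (letter B, 6 semitones up).
An augmented fourth down from B is F (letter F, 6 semitones down).

F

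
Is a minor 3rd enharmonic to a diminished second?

No

A minor third spans 3 semitones; a diminished second spans 0.
The spans differ, so they are not enharmonic equivalents.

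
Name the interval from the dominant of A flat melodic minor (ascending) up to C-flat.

minor sixth

The dominant of Ab melodic minor (ascending) is Eb.
Eb up to Cb: letters E→C make it a sixth; 8 semitones makes it minor.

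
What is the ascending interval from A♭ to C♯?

The letter names run A→C, a span of 2 letter steps, so the interval is some kind of third.
Ab to C# is 5 semitones. A major third is 4, so 5 makes it augmented.

augmented third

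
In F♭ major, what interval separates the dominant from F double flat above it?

The dominant of Fb major is Cb.
Cb up to Fbb: letters C→F make it a fourth; 4 semitones makes it diminished.

diminished fourth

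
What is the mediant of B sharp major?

D##

Degree 3 takes the letter 2 steps above B, which is D.
In major, degree 3 sits 4 semitones above the tonic. B# + 4 semitones is pitch class 4, spelled on D as D##.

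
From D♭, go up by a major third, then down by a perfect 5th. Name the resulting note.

A major third up from Db is F (letter F, 4 semitones up).
A perfect fifth down from F is Bb (letter B, 7 semitones down).

Bb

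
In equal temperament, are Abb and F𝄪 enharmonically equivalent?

Yes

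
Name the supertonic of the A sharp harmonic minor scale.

B#

The A# harmonic minor scale runs A# B# C# D# E# F# G##.
Degree 2 is B#.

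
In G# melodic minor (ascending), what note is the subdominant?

Degree 4 takes the letter 3 steps above G, which is C.
In melodic minor (ascending), degree 4 sits 5 semitones above the tonic. G# + 5 semitones is pitch class 1, spelled on C as C#.

C#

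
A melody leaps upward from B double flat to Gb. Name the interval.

Counting letters B–C–D–E–F–G gives a sixth.
Bbb→Gb = 9 semitones, exactly the major sixth.

major sixth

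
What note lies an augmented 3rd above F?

A third above F lands on the letter A.
An augmented third spans 5 semitones, so F moves to pitch class 10. On the letter A that is A#.

A#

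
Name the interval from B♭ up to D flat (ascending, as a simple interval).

minor third

The letter names run B→D, a span of 2 letter steps, so the interval is some kind of third.
Bb to Db is 3 semitones. A major third is 4, so 3 makes it minor.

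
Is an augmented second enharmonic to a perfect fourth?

An augmented second spans 3 semitones; a perfect fourth spans 5.
The spans differ, so they are not enharmonic equivalents.

No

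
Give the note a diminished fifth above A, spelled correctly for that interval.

A fifth above A lands on the letter E.
A diminished fifth spans 6 semitones, so A moves to pitch class 3. On the letter E that is Eb.

Eb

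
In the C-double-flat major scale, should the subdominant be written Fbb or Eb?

Fbb

Each scale degree takes a distinct letter name. Degree 4 of a scale on C must use the letter F.
Fbb and Eb are enharmonically the same pitch, but only Fbb uses the letter F, so it is the correct spelling here.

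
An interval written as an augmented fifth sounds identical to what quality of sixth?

minor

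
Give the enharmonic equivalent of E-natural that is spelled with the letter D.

D##

E is pitch class 4. The letter D alone is pitch class 2.
To reach pitch class 4 from D requires an offset of +2 semitones, i.e. double sharp: D##.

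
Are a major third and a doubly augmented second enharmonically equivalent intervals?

Yes

A major third spans 4 semitones; a doubly augmented second spans 4.
They are enharmonically equivalent.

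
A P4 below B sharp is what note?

F##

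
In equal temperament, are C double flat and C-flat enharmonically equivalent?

No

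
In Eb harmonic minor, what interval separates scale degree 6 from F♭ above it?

Scale degree 6 of Eb harmonic minor is Cb.
Cb up to Fb: letters C→F make it a fourth; 5 semitones makes it perfect.

perfect fourth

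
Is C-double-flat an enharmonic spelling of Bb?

Yes

Cbb is pitch class 10; Bb is pitch class 10.
All spellings map to pitch class 10, so they are enharmonically equivalent.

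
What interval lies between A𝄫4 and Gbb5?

Counting letters A–B–C–D–E–F–G gives a seventh.
Abb→Gbb = 10 semitones, 1 narrower than the major seventh (11), so minor.

minor seventh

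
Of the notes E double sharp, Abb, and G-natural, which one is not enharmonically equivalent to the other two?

In 12-tone equal temperament, enharmonic equivalents share a pitch class. E## is pitch class 6; Abb is pitch class 7; G is pitch class 7.
Abb and G share pitch class 7, while E## is pitch class 6.

E##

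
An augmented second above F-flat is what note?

G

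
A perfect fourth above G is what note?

G up a perfect fourth is C, so the target letter is C.
From G, a perfect fourth is 5 semitones up: C.

C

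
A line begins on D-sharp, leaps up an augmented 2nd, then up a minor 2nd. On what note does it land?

F##

An augmented second up from D# is E## (letter E, 3 semitones up).
A minor second up from E## is F## (letter F, 1 semitone up).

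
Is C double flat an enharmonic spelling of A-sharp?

Yes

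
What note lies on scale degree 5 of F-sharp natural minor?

The F# natural minor scale runs F# G# A B C# D E.
Degree 5 is C#.

C#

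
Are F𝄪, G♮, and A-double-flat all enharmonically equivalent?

Yes

F## = pitch class 7 and G = pitch class 7 and Abb = pitch class 7 — the same pitch class, so they are enharmonic equivalents.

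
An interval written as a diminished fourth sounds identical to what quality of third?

A diminished fourth spans 4 semitones.
A third spanning 4 semitones is major (the major third is 4).

major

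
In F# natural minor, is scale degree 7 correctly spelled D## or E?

E

Each scale degree takes a distinct letter name. Degree 7 of a scale on F must use the letter E.
E and D## are enharmonically the same pitch, but only E uses the letter E, so it is the correct spelling here.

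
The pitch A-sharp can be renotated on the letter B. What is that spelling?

Bb

A# is pitch class 10. The letter B alone is pitch class 11.
To reach pitch class 10 from B requires an offset of -1 semitone, i.e. flat: Bb.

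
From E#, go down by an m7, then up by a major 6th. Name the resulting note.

D##

A minor seventh down from E# is F## (letter F, 10 semitones down).
A major sixth up from F## is D## (letter D, 9 semitones up).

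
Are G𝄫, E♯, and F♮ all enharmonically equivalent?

Yes

Gbb is pitch class 5; E# is pitch class 5; F is pitch class 5.
All spellings map to pitch class 5, so they are enharmonically equivalent.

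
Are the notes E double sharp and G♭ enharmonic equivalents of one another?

Yes

E## = pitch class 6 and Gb = pitch class 6 — the same pitch class, so they are enharmonic equivalents.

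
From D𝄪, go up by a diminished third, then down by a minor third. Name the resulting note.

A diminished third up from D## is F# (letter F, 2 semitones up).
A minor third down from F# is D# (letter D, 3 semitones down).

D#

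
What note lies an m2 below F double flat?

F down a major second is Eb, so the target letter is E.
From Fbb, a minor second is 1 semitone down: Ebb.

Ebb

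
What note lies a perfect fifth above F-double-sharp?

C##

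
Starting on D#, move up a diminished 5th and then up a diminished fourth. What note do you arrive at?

A diminished fifth up from D# is A (letter A, 6 semitones up).
A diminished fourth up from A is Db (letter D, 4 semitones up).

Db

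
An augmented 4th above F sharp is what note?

B#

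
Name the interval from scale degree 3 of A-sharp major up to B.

diminished seventh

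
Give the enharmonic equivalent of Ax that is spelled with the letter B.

B

A## is pitch class 11. The letter B alone is pitch class 11.
Pitch class 11 on B needs no accidental: B.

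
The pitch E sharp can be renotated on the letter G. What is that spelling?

Plain G sits 2 semitones above E#, so on the letter G the same pitch needs a double flat: Gbb.

Gbb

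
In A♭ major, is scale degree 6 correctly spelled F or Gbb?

F

Each scale degree takes a distinct letter name. Degree 6 of a scale on A must use the letter F.
F and Gbb are enharmonically the same pitch, but only F uses the letter F, so it is the correct spelling here.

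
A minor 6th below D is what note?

F#

D down a major sixth is F, so the target letter is F.
From D, a minor sixth is 8 semitones down: F#.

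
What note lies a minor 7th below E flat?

A seventh below E lands on the letter F.
A minor seventh spans 10 semitones, so Eb moves to pitch class 5. On the letter F that is F.

F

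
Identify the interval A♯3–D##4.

The letter names run A→D, a span of 3 letter steps, so the interval is some kind of fourth.
A# to D## is 6 semitones. A perfect fourth is 5, so 6 makes it augmented.

augmented fourth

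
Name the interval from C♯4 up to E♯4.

major third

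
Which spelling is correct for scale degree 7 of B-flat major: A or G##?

A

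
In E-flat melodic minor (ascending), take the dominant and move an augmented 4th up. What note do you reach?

E

The dominant of Eb melodic minor (ascending) is Bb.
An augmented fourth (6 semitones) above Bb lands on the letter E, giving E.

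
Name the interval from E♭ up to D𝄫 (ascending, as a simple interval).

Counting letters E–F–G–A–B–C–D gives a seventh.
Eb→Dbb = 9 semitones, 2 narrower than the major seventh (11), so diminished.

diminished seventh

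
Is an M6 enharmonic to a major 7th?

A major sixth spans 9 semitones; a major seventh spans 11.
The spans differ, so they are not enharmonic equivalents.

No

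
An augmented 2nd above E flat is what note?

F#

A second above E lands on the letter F.
An augmented second spans 3 semitones, so Eb moves to pitch class 6. On the letter F that is F#.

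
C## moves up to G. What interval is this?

doubly diminished fifth

Counting letters C–D–E–F–G gives a fifth.
C##→G = 5 semitones, 2 narrower than the perfect fifth (7), so doubly diminished.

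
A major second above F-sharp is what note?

F up a major second is G, so the target letter is G.
From F#, a major second is 2 semitones up: G#.

G#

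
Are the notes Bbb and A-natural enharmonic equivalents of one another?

Yes

Bbb is pitch class 9; A is pitch class 9.
All spellings map to pitch class 9, so they are enharmonically equivalent.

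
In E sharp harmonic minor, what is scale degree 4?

The E# harmonic minor scale runs E# F## G# A# B# C# D##.
Degree 4 is A#.

A#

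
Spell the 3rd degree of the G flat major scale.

Bb

Degree 3 takes the letter 2 steps above G, which is B.
In major, degree 3 sits 4 semitones above the tonic. Gb + 4 semitones is pitch class 10, spelled on B as Bb.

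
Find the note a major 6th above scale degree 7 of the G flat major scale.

D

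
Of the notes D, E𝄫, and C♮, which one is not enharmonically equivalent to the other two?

C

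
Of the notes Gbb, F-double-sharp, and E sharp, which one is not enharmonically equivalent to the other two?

In 12-tone equal temperament, enharmonic equivalents share a pitch class. Gbb is pitch class 5; F## is pitch class 7; E# is pitch class 5.
Gbb and E# share pitch class 5, while F## is pitch class 7.

F##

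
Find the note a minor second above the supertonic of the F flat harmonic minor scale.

Abb

The supertonic of Fb harmonic minor is Gb.
A minor second (1 semitone) above Gb lands on the letter A, giving Abb.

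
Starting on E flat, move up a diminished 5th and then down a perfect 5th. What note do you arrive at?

A diminished fifth up from Eb is Bbb (letter B, 6 semitones up).
A perfect fifth down from Bbb is Ebb (letter E, 7 semitones down).

Ebb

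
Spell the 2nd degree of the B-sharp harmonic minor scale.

Degree 2 takes the letter 1 step above B, which is C.
In harmonic minor, degree 2 sits 2 semitones above the tonic. B# + 2 semitones is pitch class 2, spelled on C as C##.

C##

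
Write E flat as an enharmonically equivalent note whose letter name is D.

D#

Eb is pitch class 3. The letter D alone is pitch class 2.
To reach pitch class 3 from D requires an offset of +1 semitone, i.e. sharp: D#.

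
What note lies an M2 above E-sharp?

F##

E up a major second is F#, so the target letter is F.
From E#, a major second is 2 semitones up: F##.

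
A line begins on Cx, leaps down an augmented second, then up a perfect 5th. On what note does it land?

An augmented second down from C## is B (letter B, 3 semitones down).
A perfect fifth up from B is F# (letter F, 7 semitones up).

F#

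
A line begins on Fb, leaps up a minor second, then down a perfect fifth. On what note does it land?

Cbb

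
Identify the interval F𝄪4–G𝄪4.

major second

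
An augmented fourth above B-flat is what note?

B up a perfect fourth is E, so the target letter is E.
From Bb, an augmented fourth is 6 semitones up: E.

E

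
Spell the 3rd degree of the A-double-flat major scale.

Cb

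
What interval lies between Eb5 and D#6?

augmented seventh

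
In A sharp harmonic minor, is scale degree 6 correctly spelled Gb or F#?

F#

Each scale degree takes a distinct letter name. Degree 6 of a scale on A must use the letter F.
F# and Gb are enharmonically the same pitch, but only F# uses the letter F, so it is the correct spelling here.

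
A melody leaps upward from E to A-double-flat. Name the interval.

doubly diminished fourth

The letter names run E→A, a span of 3 letter steps, so the interval is some kind of fourth.
E to Abb is 3 semitones. A perfect fourth is 5, so 3 makes it doubly diminished.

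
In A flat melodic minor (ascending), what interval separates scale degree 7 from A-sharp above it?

Scale degree 7 of Ab melodic minor (ascending) is G.
G up to A#: letters G→A make it a second; 3 semitones makes it augmented.

augmented second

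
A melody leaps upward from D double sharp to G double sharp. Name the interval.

perfect fourth

Counting letters D–E–F–G gives a fourth.
D##→G## = 5 semitones, exactly the perfect fourth.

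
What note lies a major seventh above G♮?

A seventh above G lands on the letter F.
A major seventh spans 11 semitones, so G moves to pitch class 6. On the letter F that is F#.

F#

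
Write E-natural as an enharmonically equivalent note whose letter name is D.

D##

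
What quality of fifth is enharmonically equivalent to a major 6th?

A major sixth spans 9 semitones.
A fifth spanning 9 semitones is doubly augmented (the perfect fifth is 7).

doubly augmented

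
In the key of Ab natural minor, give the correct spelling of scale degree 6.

The Ab natural minor scale runs Ab Bb Cb Db Eb Fb Gb.
Degree 6 is Fb.

Fb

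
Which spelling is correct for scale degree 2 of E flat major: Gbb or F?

Each scale degree takes a distinct letter name. Degree 2 of a scale on E must use the letter F.
F and Gbb are enharmonically the same pitch, but only F uses the letter F, so it is the correct spelling here.

F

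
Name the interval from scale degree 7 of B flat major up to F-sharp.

major sixth

Scale degree 7 of Bb major is A.
A up to F#: letters A→F make it a sixth; 9 semitones makes it major.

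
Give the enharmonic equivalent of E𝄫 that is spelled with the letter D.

Ebb is pitch class 2. The letter D alone is pitch class 2.
Pitch class 2 on D needs no accidental: D.

D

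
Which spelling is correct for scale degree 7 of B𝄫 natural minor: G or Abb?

Abb

Each scale degree takes a distinct letter name. Degree 7 of a scale on B must use the letter A.
Abb and G are enharmonically the same pitch, but only Abb uses the letter A, so it is the correct spelling here.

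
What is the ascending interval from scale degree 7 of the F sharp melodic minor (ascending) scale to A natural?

diminished fourth

Scale degree 7 of F# melodic minor (ascending) is E#.
E# up to A: letters E→A make it a fourth; 4 semitones makes it diminished.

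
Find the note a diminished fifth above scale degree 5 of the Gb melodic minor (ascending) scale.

Abb

Scale degree 5 of Gb melodic minor (ascending) is Db.
A diminished fifth (6 semitones) above Db lands on the letter A, giving Abb.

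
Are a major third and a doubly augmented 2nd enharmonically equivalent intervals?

A major third spans 4 semitones; a doubly augmented second spans 4.
They are enharmonically equivalent.

Yes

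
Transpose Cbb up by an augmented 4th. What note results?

Fb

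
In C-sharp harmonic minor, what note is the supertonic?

Degree 2 takes the letter 1 step above C, which is D.
In harmonic minor, degree 2 sits 2 semitones above the tonic. C# + 2 semitones is pitch class 3, spelled on D as D#.

D#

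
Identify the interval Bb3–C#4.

augmented second

The letter names run B→C, a span of 1 letter step, so the interval is some kind of second.
Bb to C# is 3 semitones. A major second is 2, so 3 makes it augmented.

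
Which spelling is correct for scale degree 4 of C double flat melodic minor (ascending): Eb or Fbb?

Each scale degree takes a distinct letter name. Degree 4 of a scale on C must use the letter F.
Fbb and Eb are enharmonically the same pitch, but only Fbb uses the letter F, so it is the correct spelling here.

Fbb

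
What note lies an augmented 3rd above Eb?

G#

E up a major third is G#, so the target letter is G.
From Eb, an augmented third is 5 semitones up: G#.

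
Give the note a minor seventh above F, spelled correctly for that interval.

Eb

F up a major seventh is E, so the target letter is E.
From F, a minor seventh is 10 semitones up: Eb.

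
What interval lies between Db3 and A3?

augmented fifth

Counting letters D–E–F–G–A gives a fifth.
Db→A = 8 semitones, 1 wider than the perfect fifth (7), so augmented.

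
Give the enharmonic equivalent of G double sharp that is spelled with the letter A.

A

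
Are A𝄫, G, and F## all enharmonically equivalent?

Yes

Abb is pitch class 7; G is pitch class 7; F## is pitch class 7.
All spellings map to pitch class 7, so they are enharmonically equivalent.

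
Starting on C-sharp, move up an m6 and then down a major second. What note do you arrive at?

A minor sixth up from C# is A (letter A, 8 semitones up).
A major second down from A is G (letter G, 2 semitones down).

G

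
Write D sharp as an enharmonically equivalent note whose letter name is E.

D# is pitch class 3. The letter E alone is pitch class 4.
To reach pitch class 3 from E requires an offset of -1 semitone, i.e. flat: Eb.

Eb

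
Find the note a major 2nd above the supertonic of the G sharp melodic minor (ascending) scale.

B#

The supertonic of G# melodic minor (ascending) is A#.
A major second (2 semitones) above A# lands on the letter B, giving B#.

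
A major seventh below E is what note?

F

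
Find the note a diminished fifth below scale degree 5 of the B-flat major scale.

B

Scale degree 5 of Bb major is F.
A diminished fifth (6 semitones) below F lands on the letter B, giving B.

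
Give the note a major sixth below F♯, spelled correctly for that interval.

A

F down a major sixth is Ab, so the target letter is A.
From F#, a major sixth is 9 semitones down: A.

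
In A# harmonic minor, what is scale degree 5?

The A# harmonic minor scale runs A# B# C# D# E# F# G##.
Degree 5 is E#.

E#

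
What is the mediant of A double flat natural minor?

Cbb

The Abb natural minor scale runs Abb Bbb Cbb Dbb Ebb Fbb Gbb.
Degree 3 is Cbb.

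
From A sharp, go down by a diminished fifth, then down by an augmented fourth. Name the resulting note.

A#

A diminished fifth down from A# is D## (letter D, 6 semitones down).
An augmented fourth down from D## is A# (letter A, 6 semitones down).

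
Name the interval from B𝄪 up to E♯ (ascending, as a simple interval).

diminished fourth

The letter names run B→E, a span of 3 letter steps, so the interval is some kind of fourth.
B## to E# is 4 semitones. A perfect fourth is 5, so 4 makes it diminished.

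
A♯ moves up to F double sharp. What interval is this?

The letter names run A→F, a span of 5 letter steps, so the interval is some kind of sixth.
A# to F## is 9 semitones. A major sixth is 9, so 9 makes it major.

major sixth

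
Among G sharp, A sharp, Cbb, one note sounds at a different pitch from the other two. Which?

G#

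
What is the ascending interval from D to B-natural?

major sixth

The letter names run D→B, a span of 5 letter steps, so the interval is some kind of sixth.
D to B is 9 semitones. A major sixth is 9, so 9 makes it major.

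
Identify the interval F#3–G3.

The letter names run F→G, a span of 1 letter step, so the interval is some kind of second.
F# to G is 1 semitone. A major second is 2, so 1 makes it minor.

minor second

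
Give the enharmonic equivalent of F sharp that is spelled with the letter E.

E##

Plain E sits 2 semitones below F#, so on the letter E the same pitch needs a double sharp: E##.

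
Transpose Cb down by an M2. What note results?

A second below C lands on the letter B.
A major second spans 2 semitones, so Cb moves to pitch class 9. On the letter B that is Bbb.

Bbb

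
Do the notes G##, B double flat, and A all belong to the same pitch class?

G## is pitch class 9; Bbb is pitch class 9; A is pitch class 9.
All spellings map to pitch class 9, so they are enharmonically equivalent.

Yes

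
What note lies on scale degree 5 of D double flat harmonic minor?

Abb

Degree 5 takes the letter 4 steps above D, which is A.
In harmonic minor, degree 5 sits 7 semitones above the tonic. Dbb + 7 semitones is pitch class 7, spelled on A as Abb.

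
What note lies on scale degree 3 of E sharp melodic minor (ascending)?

The E# melodic minor (ascending) scale runs E# F## G# A# B# C## D##.
Degree 3 is G#.

G#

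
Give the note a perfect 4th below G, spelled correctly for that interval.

D

G down a perfect fourth is D, so the target letter is D.
From G, a perfect fourth is 5 semitones down: D.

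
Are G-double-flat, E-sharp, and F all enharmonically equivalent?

Gbb is pitch class 5; E# is pitch class 5; F is pitch class 5.
All spellings map to pitch class 5, so they are enharmonically equivalent.

Yes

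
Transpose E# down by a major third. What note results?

C#

A third below E lands on the letter C.
A major third spans 4 semitones, so E# moves to pitch class 1. On the letter C that is C#.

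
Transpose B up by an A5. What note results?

B up a perfect fifth is F#, so the target letter is F.
From B, an augmented fifth is 8 semitones up: F##.

F##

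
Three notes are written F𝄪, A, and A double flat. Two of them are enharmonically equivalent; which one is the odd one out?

In 12-tone equal temperament, enharmonic equivalents share a pitch class. F## is pitch class 7; A is pitch class 9; Abb is pitch class 7.
F## and Abb share pitch class 7, while A is pitch class 9.

A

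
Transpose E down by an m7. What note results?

F#

E down a major seventh is F, so the target letter is F.
From E, a minor seventh is 10 semitones down: F#.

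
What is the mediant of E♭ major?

Degree 3 takes the letter 2 steps above E, which is G.
In major, degree 3 sits 4 semitones above the tonic. Eb + 4 semitones is pitch class 7, spelled on G as G.

G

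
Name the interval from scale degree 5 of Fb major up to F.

Scale degree 5 of Fb major is Cb.
Cb up to F: letters C→F make it a fourth; 6 semitones makes it augmented.

augmented fourth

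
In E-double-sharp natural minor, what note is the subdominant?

A##

Degree 4 takes the letter 3 steps above E, which is A.
In natural minor, degree 4 sits 5 semitones above the tonic. E## + 5 semitones is pitch class 11, spelled on A as A##.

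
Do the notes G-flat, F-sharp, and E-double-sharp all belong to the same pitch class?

Yes

Gb is pitch class 6; F# is pitch class 6; E## is pitch class 6.
All spellings map to pitch class 6, so they are enharmonically equivalent.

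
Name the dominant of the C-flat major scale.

Degree 5 takes the letter 4 steps above C, which is G.
In major, degree 5 sits 7 semitones above the tonic. Cb + 7 semitones is pitch class 6, spelled on G as Gb.

Gb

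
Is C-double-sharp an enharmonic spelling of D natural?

Yes

C## is pitch class 2; D is pitch class 2.
All spellings map to pitch class 2, so they are enharmonically equivalent.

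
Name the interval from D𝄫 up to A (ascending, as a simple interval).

doubly augmented fifth

Counting letters D–E–F–G–A gives a fifth.
Dbb→A = 9 semitones, 2 wider than the perfect fifth (7), so doubly augmented.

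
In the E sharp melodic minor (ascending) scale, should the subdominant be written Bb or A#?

Each scale degree takes a distinct letter name. Degree 4 of a scale on E must use the letter A.
A# and Bb are enharmonically the same pitch, but only A# uses the letter A, so it is the correct spelling here.

A#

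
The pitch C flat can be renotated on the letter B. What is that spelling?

B

Plain B sits at the same pitch as Cb, so on the letter B the same pitch needs a natural: B.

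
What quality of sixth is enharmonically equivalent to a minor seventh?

A minor seventh spans 10 semitones.
A sixth spanning 10 semitones is augmented (the major sixth is 9).

augmented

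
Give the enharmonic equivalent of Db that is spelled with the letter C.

Plain C sits 1 semitone below Db, so on the letter C the same pitch needs a sharp: C#.

C#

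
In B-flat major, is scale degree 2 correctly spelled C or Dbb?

C

Each scale degree takes a distinct letter name. Degree 2 of a scale on B must use the letter C.
C and Dbb are enharmonically the same pitch, but only C uses the letter C, so it is the correct spelling here.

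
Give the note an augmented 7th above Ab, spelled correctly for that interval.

A up a major seventh is G#, so the target letter is G.
From Ab, an augmented seventh is 12 semitones up: G#.

G#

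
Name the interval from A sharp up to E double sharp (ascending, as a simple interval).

augmented fifth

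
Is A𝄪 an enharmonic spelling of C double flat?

Two spellings are enharmonically equivalent only if they share a pitch class.
Here A## → 11, Cbb → 10; 10 ≠ 11, so they are not.

No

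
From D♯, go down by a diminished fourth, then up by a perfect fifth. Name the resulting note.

E##

A diminished fourth down from D# is A## (letter A, 4 semitones down).
A perfect fifth up from A## is E## (letter E, 7 semitones up).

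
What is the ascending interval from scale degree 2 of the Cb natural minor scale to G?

augmented fourth

Scale degree 2 of Cb natural minor is Db.
Db up to G: letters D→G make it a fourth; 6 semitones makes it augmented.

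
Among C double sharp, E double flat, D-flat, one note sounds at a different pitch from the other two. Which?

Db

In 12-tone equal temperament, enharmonic equivalents share a pitch class. C## is pitch class 2; Ebb is pitch class 2; Db is pitch class 1.
C## and Ebb share pitch class 2, while Db is pitch class 1.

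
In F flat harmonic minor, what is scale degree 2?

The Fb harmonic minor scale runs Fb Gb Abb Bbb Cb Dbb Eb.
Degree 2 is Gb.

Gb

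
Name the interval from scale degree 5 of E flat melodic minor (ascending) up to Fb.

diminished fifth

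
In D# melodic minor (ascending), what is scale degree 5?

A#

Degree 5 takes the letter 4 steps above D, which is A.
In melodic minor (ascending), degree 5 sits 7 semitones above the tonic. D# + 7 semitones is pitch class 10, spelled on A as A#.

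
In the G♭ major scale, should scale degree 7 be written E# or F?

F

Each scale degree takes a distinct letter name. Degree 7 of a scale on G must use the letter F.
F and E# are enharmonically the same pitch, but only F uses the letter F, so it is the correct spelling here.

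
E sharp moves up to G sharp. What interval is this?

minor third

The letter names run E→G, a span of 2 letter steps, so the interval is some kind of third.
E# to G# is 3 semitones. A major third is 4, so 3 makes it minor.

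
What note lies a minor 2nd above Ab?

A second above A lands on the letter B.
A minor second spans 1 semitone, so Ab moves to pitch class 9. On the letter B that is Bbb.

Bbb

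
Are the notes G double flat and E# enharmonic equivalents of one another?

Gbb = pitch class 5 and E# = pitch class 5 — the same pitch class, so they are enharmonic equivalents.

Yes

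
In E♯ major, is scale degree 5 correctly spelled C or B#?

Each scale degree takes a distinct letter name. Degree 5 of a scale on E must use the letter B.
B# and C are enharmonically the same pitch, but only B# uses the letter B, so it is the correct spelling here.

B#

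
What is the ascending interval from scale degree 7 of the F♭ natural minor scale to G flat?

major third

Scale degree 7 of Fb natural minor is Ebb.
Ebb up to Gb: letters E→G make it a third; 4 semitones makes it major.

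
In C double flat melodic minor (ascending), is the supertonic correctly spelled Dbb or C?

Dbb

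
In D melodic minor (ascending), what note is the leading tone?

C#

The D melodic minor (ascending) scale runs D E F G A B C#.
Degree 7 is C#.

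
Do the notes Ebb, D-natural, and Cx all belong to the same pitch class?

Yes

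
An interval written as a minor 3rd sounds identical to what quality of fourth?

A minor third spans 3 semitones.
A fourth spanning 3 semitones is doubly diminished (the perfect fourth is 5).

doubly diminished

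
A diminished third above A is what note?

Cb

A third above A lands on the letter C.
A diminished third spans 2 semitones, so A moves to pitch class 11. On the letter C that is Cb.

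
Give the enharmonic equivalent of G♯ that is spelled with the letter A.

Ab

Plain A sits 1 semitone above G#, so on the letter A the same pitch needs a flat: Ab.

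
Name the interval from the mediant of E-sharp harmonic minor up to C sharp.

perfect fourth

The mediant of E# harmonic minor is G#.
G# up to C#: letters G→C make it a fourth; 5 semitones makes it perfect.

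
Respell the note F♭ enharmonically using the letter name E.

E

Plain E sits at the same pitch as Fb, so on the letter E the same pitch needs a natural: E.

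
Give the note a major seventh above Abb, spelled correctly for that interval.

A seventh above A lands on the letter G.
A major seventh spans 11 semitones, so Abb moves to pitch class 6. On the letter G that is Gb.

Gb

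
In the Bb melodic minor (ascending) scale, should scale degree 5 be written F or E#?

Each scale degree takes a distinct letter name. Degree 5 of a scale on B must use the letter F.
F and E# are enharmonically the same pitch, but only F uses the letter F, so it is the correct spelling here.

F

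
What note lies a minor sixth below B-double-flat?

B down a major sixth is D, so the target letter is D.
From Bbb, a minor sixth is 8 semitones down: Db.

Db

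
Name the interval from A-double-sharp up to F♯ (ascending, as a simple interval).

diminished sixth

Counting letters A–B–C–D–E–F gives a sixth.
A##→F# = 7 semitones, 2 narrower than the major sixth (9), so diminished.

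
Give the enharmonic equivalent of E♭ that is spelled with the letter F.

Fbb

Eb is pitch class 3. The letter F alone is pitch class 5.
To reach pitch class 3 from F requires an offset of -2 semitones, i.e. double flat: Fbb.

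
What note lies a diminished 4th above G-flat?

Cbb

G up a perfect fourth is C, so the target letter is C.
From Gb, a diminished fourth is 4 semitones up: Cbb.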